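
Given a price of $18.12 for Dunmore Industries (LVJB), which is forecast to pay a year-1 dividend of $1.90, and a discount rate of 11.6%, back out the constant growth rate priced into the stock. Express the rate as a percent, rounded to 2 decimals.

From P₀ = D₁/(r − g), the implied growth is g = r − D₁/P₀.
g = 0.116 − 1.90/18.12 = 0.116 − 0.10486 = 0.01114

1.11%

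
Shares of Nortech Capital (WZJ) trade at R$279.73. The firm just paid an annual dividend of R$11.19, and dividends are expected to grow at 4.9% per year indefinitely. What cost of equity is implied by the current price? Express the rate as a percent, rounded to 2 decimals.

Rearranging the constant-growth DDM: r = D₁/P₀ + g.
D₁ = 11.19 × (1 + 0.049) = 11.7383.
r = 11.7383 / 279.73 + 0.049 = 0.04196 + 0.049 = 0.09096

9.10%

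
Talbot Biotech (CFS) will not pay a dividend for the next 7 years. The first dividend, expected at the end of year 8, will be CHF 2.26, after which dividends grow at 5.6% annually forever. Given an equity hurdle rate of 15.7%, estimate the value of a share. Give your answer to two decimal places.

CHF 8.06

Deferred-dividend DDM. At t=7 the remaining stream is a growing perpetuity with first payment D_8 = 2.26.
V_7 = D_8/(r−g) = 2.26/(0.157−0.056) = 22.3762
P₀ = V_7/(1+r)^7 = 22.3762/(1+0.157)^7 = 8.0622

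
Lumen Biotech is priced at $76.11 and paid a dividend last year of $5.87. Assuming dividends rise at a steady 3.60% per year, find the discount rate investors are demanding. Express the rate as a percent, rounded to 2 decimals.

Rearranging the constant-growth DDM: r = D₁/P₀ + g.
D₁ = 5.87 × (1 + 0.036) = 6.0813.
r = 6.0813 / 76.11 + 0.036 = 0.07990 + 0.036 = 0.11590

11.59%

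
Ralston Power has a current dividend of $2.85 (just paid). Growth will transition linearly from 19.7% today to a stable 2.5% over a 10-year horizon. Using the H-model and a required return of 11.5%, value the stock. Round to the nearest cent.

H-model: P₀ = D₀[(1+g_L) + H(g_S−g_L)]/(r−g_L), with H = 10/2 = 5.
P₀ = 2.85 × [(1+0.025) + 5×(0.197−0.025)] / (0.115−0.025)
   = 2.85 × 1.8850 / 0.09 = 59.6917

$59.69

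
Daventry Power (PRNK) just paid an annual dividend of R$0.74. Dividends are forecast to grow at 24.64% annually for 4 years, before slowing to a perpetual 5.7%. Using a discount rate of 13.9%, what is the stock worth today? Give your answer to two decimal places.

R$17.40

Two-stage DDM. Project D₁…D_4 at 0.2464, terminal growth 0.057, discount at r = 0.139.
D_1 = 0.9223
D_2 = 1.1496
D_3 = 1.4329
D_4 = 1.7859
Terminal value at t=4: TV = D_5/(r−g) = 1.8877/(0.139−0.057) = 23.0209
P₀ = 0.9223/(1+0.139)^1 + 1.1496/(1+0.139)^2 + 1.4329/(1+0.139)^3 + 1.7859/(1+0.139)^4 + 23.0209/(1+0.139)^4 = 17.4049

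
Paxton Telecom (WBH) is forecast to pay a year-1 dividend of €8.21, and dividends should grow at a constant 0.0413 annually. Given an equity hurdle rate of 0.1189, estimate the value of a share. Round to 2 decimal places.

Gordon growth model: P₀ = D₁/(r − g), with D₁ = 8.21 given directly.
P₀ = 8.2100 / (0.1189 − 0.0413) = 8.2100 / 0.0776 = 105.7990

€105.80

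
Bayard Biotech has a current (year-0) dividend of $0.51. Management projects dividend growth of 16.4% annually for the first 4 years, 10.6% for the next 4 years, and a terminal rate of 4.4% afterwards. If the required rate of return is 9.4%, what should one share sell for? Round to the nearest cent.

Three-stage DDM. Project D₁…D_8; terminal Gordon value at t=8 with g = 0.044; discount at r = 0.094.
D_1 = 0.5936
D_2 = 0.6910
D_3 = 0.8043
D_4 = 0.9362
D_5 = 1.0355
D_6 = 1.1452
D_7 = 1.2666
D_8 = 1.4009
TV_8 = 1.4625/(0.094−0.044) = 29.2505
P₀ = Σ Dₜ/(1+r)ᵗ + TV_8/(1+r)^8 = 19.3307

$19.33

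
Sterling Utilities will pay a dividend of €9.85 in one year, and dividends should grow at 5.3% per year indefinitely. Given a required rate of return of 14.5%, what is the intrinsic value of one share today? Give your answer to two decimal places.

Gordon growth model: P₀ = D₁/(r − g), with D₁ = 9.85 given directly.
P₀ = 9.8500 / (0.145 − 0.053) = 9.8500 / 0.092 = 107.0652

€107.07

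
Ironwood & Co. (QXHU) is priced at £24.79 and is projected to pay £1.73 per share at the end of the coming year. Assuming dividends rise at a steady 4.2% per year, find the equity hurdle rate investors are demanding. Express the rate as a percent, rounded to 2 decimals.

11.18%

Rearranging the constant-growth DDM: r = D₁/P₀ + g.
r = 1.7300 / 24.79 + 0.042 = 0.06979 + 0.042 = 0.11179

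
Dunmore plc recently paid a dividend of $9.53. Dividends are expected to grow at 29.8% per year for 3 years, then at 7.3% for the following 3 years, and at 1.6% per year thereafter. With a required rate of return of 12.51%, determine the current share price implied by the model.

$196.48

Three-stage DDM. Project D₁…D_6; terminal Gordon value at t=6 with g = 0.016; discount at r = 0.1251.
D_1 = 12.3699
D_2 = 16.0562
D_3 = 20.8409
D_4 = 22.3623
D_5 = 23.9948
D_6 = 25.7464
TV_6 = 26.1583/(0.1251−0.016) = 239.7646
P₀ = Σ Dₜ/(1+r)ᵗ + TV_6/(1+r)^6 = 196.4760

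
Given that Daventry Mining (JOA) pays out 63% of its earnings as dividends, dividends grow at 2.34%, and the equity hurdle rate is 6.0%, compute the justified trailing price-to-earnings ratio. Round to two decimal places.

17.62

Justified trailing P/E = b(1+g)/(r−g) = 0.63×(1+0.0234)/(0.06−0.0234) = 17.6159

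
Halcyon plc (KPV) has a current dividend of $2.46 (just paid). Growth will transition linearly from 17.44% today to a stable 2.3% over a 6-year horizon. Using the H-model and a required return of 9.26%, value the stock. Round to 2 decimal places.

$52.21

H-model: P₀ = D₀[(1+g_L) + H(g_S−g_L)]/(r−g_L), with H = 6/2 = 3.
P₀ = 2.46 × [(1+0.023) + 3×(0.1744−0.023)] / (0.0926−0.023)
   = 2.46 × 1.4772 / 0.0696 = 52.2114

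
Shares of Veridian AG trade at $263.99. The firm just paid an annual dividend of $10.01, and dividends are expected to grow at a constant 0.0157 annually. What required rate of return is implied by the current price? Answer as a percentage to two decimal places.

5.42%

Rearranging the constant-growth DDM: r = D₁/P₀ + g.
D₁ = 10.01 × (1 + 0.0157) = 10.1672.
r = 10.1672 / 263.99 + 0.0157 = 0.03851 + 0.0157 = 0.05421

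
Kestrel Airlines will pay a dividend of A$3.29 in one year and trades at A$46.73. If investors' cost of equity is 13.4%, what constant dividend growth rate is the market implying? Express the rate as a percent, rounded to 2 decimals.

From P₀ = D₁/(r − g), the implied growth is g = r − D₁/P₀.
g = 0.134 − 3.29/46.73 = 0.134 − 0.07040 = 0.06360

6.36%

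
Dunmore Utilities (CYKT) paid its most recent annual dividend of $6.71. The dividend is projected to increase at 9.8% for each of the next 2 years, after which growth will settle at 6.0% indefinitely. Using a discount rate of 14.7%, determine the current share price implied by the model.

$87.49

Two-stage DDM. Project D₁…D_2 at 0.098, terminal growth 0.06, discount at r = 0.147.
D_1 = 7.3676
D_2 = 8.0896
Terminal value at t=2: TV = D_3/(r−g) = 8.5750/(0.147−0.06) = 98.5630
P₀ = 7.3676/(1+0.147)^1 + 8.0896/(1+0.147)^2 + 98.5630/(1+0.147)^2 = 87.4904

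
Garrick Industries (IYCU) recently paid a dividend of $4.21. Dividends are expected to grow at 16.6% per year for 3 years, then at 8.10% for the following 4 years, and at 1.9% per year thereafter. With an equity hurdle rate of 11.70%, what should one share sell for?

$75.11

Three-stage DDM. Project D₁…D_7; terminal Gordon value at t=7 with g = 0.019; discount at r = 0.117.
D_1 = 4.9089
D_2 = 5.7237
D_3 = 6.6739
D_4 = 7.2145
D_5 = 7.7988
D_6 = 8.4305
D_7 = 9.1134
TV_7 = 9.2866/(0.117−0.019) = 94.7608
P₀ = Σ Dₜ/(1+r)ᵗ + TV_7/(1+r)^7 = 75.1086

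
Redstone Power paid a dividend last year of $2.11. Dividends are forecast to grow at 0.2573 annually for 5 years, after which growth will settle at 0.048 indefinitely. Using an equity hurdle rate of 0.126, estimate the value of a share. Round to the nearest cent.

$64.08

Two-stage DDM. Project D₁…D_5 at 0.2573, terminal growth 0.048, discount at r = 0.126.
D_1 = 2.6529
D_2 = 3.3355
D_3 = 4.1937
D_4 = 5.2728
D_5 = 6.6294
Terminal value at t=5: TV = D_6/(r−g) = 6.9477/(0.126−0.048) = 89.0725
P₀ = 2.6529/(1+0.126)^1 + 3.3355/(1+0.126)^2 + 4.1937/(1+0.126)^3 + 5.2728/(1+0.126)^4 + 6.6294/(1+0.126)^5 + 89.0725/(1+0.126)^5 = 64.0768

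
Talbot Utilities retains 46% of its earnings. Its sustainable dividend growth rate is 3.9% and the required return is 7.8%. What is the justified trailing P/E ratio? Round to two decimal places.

14.39

Payout ratio b = 1 − 0.46 = 0.54.
Justified trailing P/E = b(1+g)/(r−g) = 0.54×(1+0.039)/(0.078−0.039) = 14.3862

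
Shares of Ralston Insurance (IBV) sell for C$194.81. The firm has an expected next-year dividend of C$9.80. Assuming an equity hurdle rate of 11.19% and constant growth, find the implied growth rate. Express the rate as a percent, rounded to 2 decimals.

From P₀ = D₁/(r − g), the implied growth is g = r − D₁/P₀.
g = 0.1119 − 9.80/194.81 = 0.1119 − 0.05031 = 0.06159

6.16%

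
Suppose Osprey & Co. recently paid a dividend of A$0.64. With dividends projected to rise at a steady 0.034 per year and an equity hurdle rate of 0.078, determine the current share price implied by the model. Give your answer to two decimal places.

Gordon growth model: P₀ = D₁/(r − g). D₁ = 0.64 × (1 + 0.034) = 0.6618.
P₀ = 0.6618 / (0.078 − 0.034) = 0.6618 / 0.044 = 15.0400

A$15.04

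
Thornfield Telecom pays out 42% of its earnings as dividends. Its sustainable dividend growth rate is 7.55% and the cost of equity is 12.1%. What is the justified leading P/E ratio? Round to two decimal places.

9.23

Justified leading P/E = b/(r−g) = 0.42/(0.121−0.0755) = 9.2308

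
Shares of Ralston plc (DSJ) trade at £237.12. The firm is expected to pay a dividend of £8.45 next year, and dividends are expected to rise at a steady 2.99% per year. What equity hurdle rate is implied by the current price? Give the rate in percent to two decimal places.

6.55%

Rearranging the constant-growth DDM: r = D₁/P₀ + g.
r = 8.4500 / 237.12 + 0.0299 = 0.03564 + 0.0299 = 0.06554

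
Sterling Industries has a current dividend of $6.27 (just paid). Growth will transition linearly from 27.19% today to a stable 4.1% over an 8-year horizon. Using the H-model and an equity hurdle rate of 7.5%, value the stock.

$362.30

H-model: P₀ = D₀[(1+g_L) + H(g_S−g_L)]/(r−g_L), with H = 8/2 = 4.
P₀ = 6.27 × [(1+0.041) + 4×(0.2719−0.041)] / (0.075−0.041)
   = 6.27 × 1.9646 / 0.034 = 362.2954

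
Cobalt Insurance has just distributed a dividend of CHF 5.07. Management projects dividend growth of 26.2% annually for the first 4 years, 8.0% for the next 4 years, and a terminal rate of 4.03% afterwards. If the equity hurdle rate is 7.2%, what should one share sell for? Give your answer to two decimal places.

Three-stage DDM. Project D₁…D_8; terminal Gordon value at t=8 with g = 0.0403; discount at r = 0.072.
D_1 = 6.3983
D_2 = 8.0747
D_3 = 10.1903
D_4 = 12.8601
D_5 = 13.8889
D_6 = 15.0001
D_7 = 16.2001
D_8 = 17.4961
TV_8 = 18.2012/(0.072−0.0403) = 574.1690
P₀ = Σ Dₜ/(1+r)ᵗ + TV_8/(1+r)^8 = 399.9051

CHF 399.91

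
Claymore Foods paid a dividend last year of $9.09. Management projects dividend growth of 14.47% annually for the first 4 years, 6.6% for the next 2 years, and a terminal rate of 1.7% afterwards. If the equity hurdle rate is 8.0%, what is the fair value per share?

Three-stage DDM. Project D₁…D_6; terminal Gordon value at t=6 with g = 0.017; discount at r = 0.08.
D_1 = 10.4053
D_2 = 11.9110
D_3 = 13.6345
D_4 = 15.6074
D_5 = 16.6375
D_6 = 17.7356
TV_6 = 18.0371/(0.08−0.017) = 286.3027
P₀ = Σ Dₜ/(1+r)ᵗ + TV_6/(1+r)^6 = 245.0606

$245.06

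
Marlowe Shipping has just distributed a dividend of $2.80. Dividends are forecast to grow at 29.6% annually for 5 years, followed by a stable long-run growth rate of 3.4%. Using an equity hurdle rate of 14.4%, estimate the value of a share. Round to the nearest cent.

Two-stage DDM. Project D₁…D_5 at 0.296, terminal growth 0.034, discount at r = 0.144.
D_1 = 3.6288
D_2 = 4.7029
D_3 = 6.0950
D_4 = 7.8991
D_5 = 10.2372
Terminal value at t=5: TV = D_6/(r−g) = 10.5853/(0.144−0.034) = 96.2301
P₀ = 3.6288/(1+0.144)^1 + 4.7029/(1+0.144)^2 + 6.0950/(1+0.144)^3 + 7.8991/(1+0.144)^4 + 10.2372/(1+0.144)^5 + 96.2301/(1+0.144)^5 = 69.7841

$69.78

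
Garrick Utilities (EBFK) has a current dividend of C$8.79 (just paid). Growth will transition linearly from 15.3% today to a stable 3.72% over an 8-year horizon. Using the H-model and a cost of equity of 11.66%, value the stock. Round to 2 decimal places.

C$166.10

H-model: P₀ = D₀[(1+g_L) + H(g_S−g_L)]/(r−g_L), with H = 8/2 = 4.
P₀ = 8.79 × [(1+0.0372) + 4×(0.153−0.0372)] / (0.1166−0.0372)
   = 8.79 × 1.5004 / 0.0794 = 166.1022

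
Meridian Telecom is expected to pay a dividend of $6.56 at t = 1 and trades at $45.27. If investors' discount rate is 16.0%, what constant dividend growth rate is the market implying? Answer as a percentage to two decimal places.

1.51%

From P₀ = D₁/(r − g), the implied growth is g = r − D₁/P₀.
g = 0.16 − 6.56/45.27 = 0.16 − 0.14491 = 0.01509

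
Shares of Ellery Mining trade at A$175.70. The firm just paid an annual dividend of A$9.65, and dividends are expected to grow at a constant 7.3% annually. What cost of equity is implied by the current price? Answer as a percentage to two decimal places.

13.19%

Rearranging the constant-growth DDM: r = D₁/P₀ + g.
D₁ = 9.65 × (1 + 0.073) = 10.3544.
r = 10.3544 / 175.70 + 0.073 = 0.05893 + 0.073 = 0.13193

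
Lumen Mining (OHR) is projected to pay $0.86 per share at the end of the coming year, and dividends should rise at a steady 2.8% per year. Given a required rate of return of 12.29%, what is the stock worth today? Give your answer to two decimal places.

$9.06

Gordon growth model: P₀ = D₁/(r − g), with D₁ = 0.86 given directly.
P₀ = 0.8600 / (0.1229 − 0.028) = 0.8600 / 0.0949 = 9.0622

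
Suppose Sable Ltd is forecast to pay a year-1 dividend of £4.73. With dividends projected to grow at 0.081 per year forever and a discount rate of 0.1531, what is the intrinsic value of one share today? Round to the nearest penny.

£65.60

Gordon growth model: P₀ = D₁/(r − g), with D₁ = 4.73 given directly.
P₀ = 4.7300 / (0.1531 − 0.081) = 4.7300 / 0.0721 = 65.6033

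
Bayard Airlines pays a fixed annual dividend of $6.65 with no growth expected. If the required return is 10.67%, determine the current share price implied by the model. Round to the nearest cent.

$62.32

Zero-growth DDM (perpetuity): P₀ = D/r = 6.65 / 0.1067 = 62.3243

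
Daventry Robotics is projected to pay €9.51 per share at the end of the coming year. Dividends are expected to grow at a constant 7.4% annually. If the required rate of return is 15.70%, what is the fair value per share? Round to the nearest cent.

Gordon growth model: P₀ = D₁/(r − g), with D₁ = 9.51 given directly.
P₀ = 9.5100 / (0.157 − 0.074) = 9.5100 / 0.083 = 114.5783

€114.58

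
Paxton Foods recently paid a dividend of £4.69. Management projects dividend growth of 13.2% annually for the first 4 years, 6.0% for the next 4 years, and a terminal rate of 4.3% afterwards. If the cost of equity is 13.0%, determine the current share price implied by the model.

Three-stage DDM. Project D₁…D_8; terminal Gordon value at t=8 with g = 0.043; discount at r = 0.13.
D_1 = 5.3091
D_2 = 6.0099
D_3 = 6.8032
D_4 = 7.7012
D_5 = 8.1633
D_6 = 8.6531
D_7 = 9.1723
D_8 = 9.7226
TV_8 = 10.1407/(0.13−0.043) = 116.5593
P₀ = Σ Dₜ/(1+r)ᵗ + TV_8/(1+r)^8 = 78.8310

£78.83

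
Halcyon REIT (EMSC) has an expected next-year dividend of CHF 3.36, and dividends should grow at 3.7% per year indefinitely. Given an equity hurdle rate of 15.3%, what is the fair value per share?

Gordon growth model: P₀ = D₁/(r − g), with D₁ = 3.36 given directly.
P₀ = 3.3600 / (0.153 − 0.037) = 3.3600 / 0.116 = 28.9655

CHF 28.97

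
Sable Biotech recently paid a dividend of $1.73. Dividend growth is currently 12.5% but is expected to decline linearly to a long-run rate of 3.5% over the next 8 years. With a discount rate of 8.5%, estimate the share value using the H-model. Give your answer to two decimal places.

$48.27

H-model: P₀ = D₀[(1+g_L) + H(g_S−g_L)]/(r−g_L), with H = 8/2 = 4.
P₀ = 1.73 × [(1+0.035) + 4×(0.125−0.035)] / (0.085−0.035)
   = 1.73 × 1.3950 / 0.05 = 48.2670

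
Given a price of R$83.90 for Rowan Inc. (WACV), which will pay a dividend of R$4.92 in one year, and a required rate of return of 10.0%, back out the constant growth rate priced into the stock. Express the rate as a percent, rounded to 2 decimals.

4.14%

From P₀ = D₁/(r − g), the implied growth is g = r − D₁/P₀.
g = 0.1 − 4.92/83.90 = 0.1 − 0.05864 = 0.04136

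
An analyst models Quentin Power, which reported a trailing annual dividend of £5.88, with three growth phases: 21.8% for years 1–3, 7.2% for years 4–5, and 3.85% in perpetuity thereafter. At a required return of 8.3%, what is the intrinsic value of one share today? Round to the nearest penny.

£230.14

Three-stage DDM. Project D₁…D_5; terminal Gordon value at t=5 with g = 0.0385; discount at r = 0.083.
D_1 = 7.1618
D_2 = 8.7231
D_3 = 10.6248
D_4 = 11.3897
D_5 = 12.2098
TV_5 = 12.6799/(0.083−0.0385) = 284.9412
P₀ = Σ Dₜ/(1+r)ᵗ + TV_5/(1+r)^5 = 230.1445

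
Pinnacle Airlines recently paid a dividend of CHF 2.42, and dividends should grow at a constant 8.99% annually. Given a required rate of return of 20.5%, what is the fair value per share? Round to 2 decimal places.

CHF 22.92

Gordon growth model: P₀ = D₁/(r − g). D₁ = 2.42 × (1 + 0.0899) = 2.6376.
P₀ = 2.6376 / (0.205 − 0.0899) = 2.6376 / 0.1151 = 22.9154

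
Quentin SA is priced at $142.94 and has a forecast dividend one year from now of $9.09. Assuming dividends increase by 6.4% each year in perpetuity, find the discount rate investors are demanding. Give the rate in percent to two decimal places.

Rearranging the constant-growth DDM: r = D₁/P₀ + g.
r = 9.0900 / 142.94 + 0.064 = 0.06359 + 0.064 = 0.12759

12.76%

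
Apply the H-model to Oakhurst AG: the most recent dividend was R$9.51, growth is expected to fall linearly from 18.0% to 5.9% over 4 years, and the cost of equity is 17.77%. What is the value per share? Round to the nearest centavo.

R$104.23

H-model: P₀ = D₀[(1+g_L) + H(g_S−g_L)]/(r−g_L), with H = 4/2 = 2.
P₀ = 9.51 × [(1+0.059) + 2×(0.18−0.059)] / (0.1777−0.059)
   = 9.51 × 1.3010 / 0.1187 = 104.2334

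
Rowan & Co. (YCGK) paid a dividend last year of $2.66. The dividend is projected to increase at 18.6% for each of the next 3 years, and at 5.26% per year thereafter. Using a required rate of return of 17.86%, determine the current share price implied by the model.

Two-stage DDM. Project D₁…D_3 at 0.186, terminal growth 0.0526, discount at r = 0.1786.
D_1 = 3.1548
D_2 = 3.7415
D_3 = 4.4375
Terminal value at t=3: TV = D_4/(r−g) = 4.6709/(0.1786−0.0526) = 37.0705
P₀ = 3.1548/(1+0.1786)^1 + 3.7415/(1+0.1786)^2 + 4.4375/(1+0.1786)^3 + 37.0705/(1+0.1786)^3 = 30.7234

$30.72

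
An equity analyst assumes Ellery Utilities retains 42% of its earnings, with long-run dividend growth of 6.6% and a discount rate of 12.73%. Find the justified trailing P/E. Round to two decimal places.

10.09

Payout ratio b = 1 − 0.42 = 0.58.
Justified trailing P/E = b(1+g)/(r−g) = 0.58×(1+0.066)/(0.1273−0.066) = 10.0861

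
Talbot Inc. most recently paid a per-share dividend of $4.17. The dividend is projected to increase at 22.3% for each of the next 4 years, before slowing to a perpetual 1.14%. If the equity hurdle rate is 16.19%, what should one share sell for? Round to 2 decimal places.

Two-stage DDM. Project D₁…D_4 at 0.223, terminal growth 0.0114, discount at r = 0.1619.
D_1 = 5.0999
D_2 = 6.2372
D_3 = 7.6281
D_4 = 9.3291
Terminal value at t=4: TV = D_5/(r−g) = 9.4355/(0.1619−0.0114) = 62.6943
P₀ = 5.0999/(1+0.1619)^1 + 6.2372/(1+0.1619)^2 + 7.6281/(1+0.1619)^3 + 9.3291/(1+0.1619)^4 + 62.6943/(1+0.1619)^4 = 53.3908

$53.39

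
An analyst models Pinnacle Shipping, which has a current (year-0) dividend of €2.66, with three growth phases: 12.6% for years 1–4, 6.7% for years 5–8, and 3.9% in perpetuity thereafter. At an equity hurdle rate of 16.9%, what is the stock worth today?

Three-stage DDM. Project D₁…D_8; terminal Gordon value at t=8 with g = 0.039; discount at r = 0.169.
D_1 = 2.9952
D_2 = 3.3726
D_3 = 3.7975
D_4 = 4.2760
D_5 = 4.5625
D_6 = 4.8682
D_7 = 5.1943
D_8 = 5.5423
TV_8 = 5.7585/(0.169−0.039) = 44.2961
P₀ = Σ Dₜ/(1+r)ᵗ + TV_8/(1+r)^8 = 29.7260

€29.73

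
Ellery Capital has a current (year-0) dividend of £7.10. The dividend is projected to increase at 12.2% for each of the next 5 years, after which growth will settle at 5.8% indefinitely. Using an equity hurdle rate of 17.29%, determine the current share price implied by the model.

£83.51

Two-stage DDM. Project D₁…D_5 at 0.122, terminal growth 0.058, discount at r = 0.1729.
D_1 = 7.9662
D_2 = 8.9381
D_3 = 10.0285
D_4 = 11.2520
D_5 = 12.6247
Terminal value at t=5: TV = D_6/(r−g) = 13.3570/(0.1729−0.058) = 116.2487
P₀ = 7.9662/(1+0.1729)^1 + 8.9381/(1+0.1729)^2 + 10.0285/(1+0.1729)^3 + 11.2520/(1+0.1729)^4 + 12.6247/(1+0.1729)^5 + 116.2487/(1+0.1729)^5 = 83.5072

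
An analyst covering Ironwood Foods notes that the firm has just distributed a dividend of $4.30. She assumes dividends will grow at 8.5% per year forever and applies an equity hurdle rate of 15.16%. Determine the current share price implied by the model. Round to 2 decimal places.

$70.05

Gordon growth model: P₀ = D₁/(r − g). D₁ = 4.30 × (1 + 0.085) = 4.6655.
P₀ = 4.6655 / (0.1516 − 0.085) = 4.6655 / 0.0666 = 70.0526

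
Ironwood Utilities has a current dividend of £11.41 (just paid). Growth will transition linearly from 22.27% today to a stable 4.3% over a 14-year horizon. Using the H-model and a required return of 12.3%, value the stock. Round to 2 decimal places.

H-model: P₀ = D₀[(1+g_L) + H(g_S−g_L)]/(r−g_L), with H = 14/2 = 7.
P₀ = 11.41 × [(1+0.043) + 7×(0.2227−0.043)] / (0.123−0.043)
   = 11.41 × 2.3009 / 0.08 = 328.1659

£328.17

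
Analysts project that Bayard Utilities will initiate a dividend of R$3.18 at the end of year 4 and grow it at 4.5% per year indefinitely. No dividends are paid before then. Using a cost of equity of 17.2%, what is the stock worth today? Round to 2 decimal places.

Deferred-dividend DDM. At t=3 the remaining stream is a growing perpetuity with first payment D_4 = 3.18.
V_3 = D_4/(r−g) = 3.18/(0.172−0.045) = 25.0394
P₀ = V_3/(1+r)^3 = 25.0394/(1+0.172)^3 = 15.5539

R$15.55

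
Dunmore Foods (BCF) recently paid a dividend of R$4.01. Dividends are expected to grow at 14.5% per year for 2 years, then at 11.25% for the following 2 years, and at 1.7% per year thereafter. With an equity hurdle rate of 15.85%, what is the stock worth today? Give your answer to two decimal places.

Three-stage DDM. Project D₁…D_4; terminal Gordon value at t=4 with g = 0.017; discount at r = 0.1585.
D_1 = 4.5915
D_2 = 5.2572
D_3 = 5.8486
D_4 = 6.5066
TV_4 = 6.6172/(0.1585−0.017) = 46.7649
P₀ = Σ Dₜ/(1+r)ᵗ + TV_4/(1+r)^4 = 41.2160

R$41.22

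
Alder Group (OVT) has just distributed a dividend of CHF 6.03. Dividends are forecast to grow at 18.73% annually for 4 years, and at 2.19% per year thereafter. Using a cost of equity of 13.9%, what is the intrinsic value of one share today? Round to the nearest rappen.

Two-stage DDM. Project D₁…D_4 at 0.1873, terminal growth 0.0219, discount at r = 0.139.
D_1 = 7.1594
D_2 = 8.5004
D_3 = 10.0925
D_4 = 11.9828
Terminal value at t=4: TV = D_5/(r−g) = 12.2452/(0.139−0.0219) = 104.5709
P₀ = 7.1594/(1+0.139)^1 + 8.5004/(1+0.139)^2 + 10.0925/(1+0.139)^3 + 11.9828/(1+0.139)^4 + 104.5709/(1+0.139)^4 = 88.9199

CHF 88.92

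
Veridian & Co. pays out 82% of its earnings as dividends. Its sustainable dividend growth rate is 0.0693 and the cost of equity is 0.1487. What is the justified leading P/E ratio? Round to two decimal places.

Justified leading P/E = b/(r−g) = 0.82/(0.1487−0.0693) = 10.3275

10.33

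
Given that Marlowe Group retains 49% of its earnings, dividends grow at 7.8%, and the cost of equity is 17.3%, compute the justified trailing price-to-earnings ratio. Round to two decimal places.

Payout ratio b = 1 − 0.49 = 0.51.
Justified trailing P/E = b(1+g)/(r−g) = 0.51×(1+0.078)/(0.173−0.078) = 5.7872

5.79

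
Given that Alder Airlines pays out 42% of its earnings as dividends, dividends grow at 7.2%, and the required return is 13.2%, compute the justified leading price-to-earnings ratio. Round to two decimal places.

Justified leading P/E = b/(r−g) = 0.42/(0.132−0.072) = 7.0000

7.00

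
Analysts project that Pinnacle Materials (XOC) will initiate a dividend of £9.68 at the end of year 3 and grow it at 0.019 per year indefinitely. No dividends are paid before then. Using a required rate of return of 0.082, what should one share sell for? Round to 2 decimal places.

Deferred-dividend DDM. At t=2 the remaining stream is a growing perpetuity with first payment D_3 = 9.68.
V_2 = D_3/(r−g) = 9.68/(0.082−0.019) = 153.6508
P₀ = V_2/(1+r)^2 = 153.6508/(1+0.082)^2 = 131.2443

£131.24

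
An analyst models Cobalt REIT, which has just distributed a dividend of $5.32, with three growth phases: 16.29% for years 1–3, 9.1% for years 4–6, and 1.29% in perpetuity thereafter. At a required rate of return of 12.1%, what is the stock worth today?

$85.36

Three-stage DDM. Project D₁…D_6; terminal Gordon value at t=6 with g = 0.0129; discount at r = 0.121.
D_1 = 6.1866
D_2 = 7.1944
D_3 = 8.3664
D_4 = 9.1277
D_5 = 9.9584
D_6 = 10.8646
TV_6 = 11.0047/(0.121−0.0129) = 101.8014
P₀ = Σ Dₜ/(1+r)ᵗ + TV_6/(1+r)^6 = 85.3640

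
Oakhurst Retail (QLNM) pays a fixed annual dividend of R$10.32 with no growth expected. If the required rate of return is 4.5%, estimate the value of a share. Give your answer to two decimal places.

Zero-growth DDM (perpetuity): P₀ = D/r = 10.32 / 0.045 = 229.3333

R$229.33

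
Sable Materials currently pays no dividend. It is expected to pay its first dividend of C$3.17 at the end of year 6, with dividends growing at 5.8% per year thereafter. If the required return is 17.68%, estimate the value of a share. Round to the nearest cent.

Deferred-dividend DDM. At t=5 the remaining stream is a growing perpetuity with first payment D_6 = 3.17.
V_5 = D_6/(r−g) = 3.17/(0.1768−0.058) = 26.6835
P₀ = V_5/(1+r)^5 = 26.6835/(1+0.1768)^5 = 11.8230

C$11.82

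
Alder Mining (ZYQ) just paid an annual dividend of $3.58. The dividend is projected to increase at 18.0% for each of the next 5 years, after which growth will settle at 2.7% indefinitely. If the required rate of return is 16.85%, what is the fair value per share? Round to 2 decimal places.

Two-stage DDM. Project D₁…D_5 at 0.18, terminal growth 0.027, discount at r = 0.1685.
D_1 = 4.2244
D_2 = 4.9848
D_3 = 5.8821
D_4 = 6.9408
D_5 = 8.1902
Terminal value at t=5: TV = D_6/(r−g) = 8.4113/(0.1685−0.027) = 59.4439
P₀ = 4.2244/(1+0.1685)^1 + 4.9848/(1+0.1685)^2 + 5.8821/(1+0.1685)^3 + 6.9408/(1+0.1685)^4 + 8.1902/(1+0.1685)^5 + 59.4439/(1+0.1685)^5 = 45.7230

$45.72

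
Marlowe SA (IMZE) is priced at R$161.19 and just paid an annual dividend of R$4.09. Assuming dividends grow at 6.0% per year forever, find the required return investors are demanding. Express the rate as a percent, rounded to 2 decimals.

8.69%

Rearranging the constant-growth DDM: r = D₁/P₀ + g.
D₁ = 4.09 × (1 + 0.06) = 4.3354.
r = 4.3354 / 161.19 + 0.06 = 0.02690 + 0.06 = 0.08690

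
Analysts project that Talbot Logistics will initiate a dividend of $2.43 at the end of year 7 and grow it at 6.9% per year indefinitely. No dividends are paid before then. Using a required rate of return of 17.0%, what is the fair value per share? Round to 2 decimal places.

$9.38

Deferred-dividend DDM. At t=6 the remaining stream is a growing perpetuity with first payment D_7 = 2.43.
V_6 = D_7/(r−g) = 2.43/(0.17−0.069) = 24.0594
P₀ = V_6/(1+r)^6 = 24.0594/(1+0.17)^6 = 9.3793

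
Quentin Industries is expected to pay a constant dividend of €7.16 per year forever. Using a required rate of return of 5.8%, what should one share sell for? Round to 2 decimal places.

€123.45

Zero-growth DDM (perpetuity): P₀ = D/r = 7.16 / 0.058 = 123.4483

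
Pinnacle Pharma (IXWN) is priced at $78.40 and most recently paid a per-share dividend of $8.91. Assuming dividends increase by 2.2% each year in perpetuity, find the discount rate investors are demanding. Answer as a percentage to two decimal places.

Rearranging the constant-growth DDM: r = D₁/P₀ + g.
D₁ = 8.91 × (1 + 0.022) = 9.1060.
r = 9.1060 / 78.40 + 0.022 = 0.11615 + 0.022 = 0.13815

13.81%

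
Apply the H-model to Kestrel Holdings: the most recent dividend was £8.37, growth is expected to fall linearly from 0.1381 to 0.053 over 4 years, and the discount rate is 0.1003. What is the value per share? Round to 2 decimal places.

H-model: P₀ = D₀[(1+g_L) + H(g_S−g_L)]/(r−g_L), with H = 4/2 = 2.
P₀ = 8.37 × [(1+0.053) + 2×(0.1381−0.053)] / (0.1003−0.053)
   = 8.37 × 1.2232 / 0.0473 = 216.4521

£216.45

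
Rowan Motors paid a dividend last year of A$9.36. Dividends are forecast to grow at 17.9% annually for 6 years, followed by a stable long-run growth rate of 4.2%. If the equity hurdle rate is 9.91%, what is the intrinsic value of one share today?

Two-stage DDM. Project D₁…D_6 at 0.179, terminal growth 0.042, discount at r = 0.0991.
D_1 = 11.0354
D_2 = 13.0108
D_3 = 15.3397
D_4 = 18.0855
D_5 = 21.3228
D_6 = 25.1396
Terminal value at t=6: TV = D_7/(r−g) = 26.1955/(0.0991−0.042) = 458.7650
P₀ = 11.0354/(1+0.0991)^1 + 13.0108/(1+0.0991)^2 + 15.3397/(1+0.0991)^3 + 18.0855/(1+0.0991)^4 + 21.3228/(1+0.0991)^5 + 25.1396/(1+0.0991)^6 + 458.7650/(1+0.0991)^6 = 332.5476

A$332.55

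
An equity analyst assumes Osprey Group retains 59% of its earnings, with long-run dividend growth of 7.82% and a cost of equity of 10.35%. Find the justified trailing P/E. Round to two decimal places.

Payout ratio b = 1 − 0.59 = 0.41.
Justified trailing P/E = b(1+g)/(r−g) = 0.41×(1+0.0782)/(0.1035−0.0782) = 17.4728

17.47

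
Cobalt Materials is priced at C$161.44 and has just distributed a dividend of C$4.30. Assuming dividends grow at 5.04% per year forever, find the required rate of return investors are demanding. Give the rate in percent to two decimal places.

Rearranging the constant-growth DDM: r = D₁/P₀ + g.
D₁ = 4.30 × (1 + 0.0504) = 4.5167.
r = 4.5167 / 161.44 + 0.0504 = 0.02798 + 0.0504 = 0.07838

7.84%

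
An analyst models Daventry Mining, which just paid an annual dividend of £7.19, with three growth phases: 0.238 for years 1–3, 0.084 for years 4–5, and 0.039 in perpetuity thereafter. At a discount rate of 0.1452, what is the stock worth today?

£121.62

Three-stage DDM. Project D₁…D_5; terminal Gordon value at t=5 with g = 0.039; discount at r = 0.1452.
D_1 = 8.9012
D_2 = 11.0197
D_3 = 13.6424
D_4 = 14.7884
D_5 = 16.0306
TV_5 = 16.6558/(0.1452−0.039) = 156.8341
P₀ = Σ Dₜ/(1+r)ᵗ + TV_5/(1+r)^5 = 121.6170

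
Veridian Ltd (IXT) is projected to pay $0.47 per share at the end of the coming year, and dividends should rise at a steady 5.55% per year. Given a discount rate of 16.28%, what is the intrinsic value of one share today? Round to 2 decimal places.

$4.38

Gordon growth model: P₀ = D₁/(r − g), with D₁ = 0.47 given directly.
P₀ = 0.4700 / (0.1628 − 0.0555) = 0.4700 / 0.1073 = 4.3802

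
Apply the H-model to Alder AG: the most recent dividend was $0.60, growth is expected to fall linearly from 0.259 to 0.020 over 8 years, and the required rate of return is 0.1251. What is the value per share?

$11.28

H-model: P₀ = D₀[(1+g_L) + H(g_S−g_L)]/(r−g_L), with H = 8/2 = 4.
P₀ = 0.60 × [(1+0.02) + 4×(0.259−0.02)] / (0.1251−0.02)
   = 0.60 × 1.9760 / 0.1051 = 11.2807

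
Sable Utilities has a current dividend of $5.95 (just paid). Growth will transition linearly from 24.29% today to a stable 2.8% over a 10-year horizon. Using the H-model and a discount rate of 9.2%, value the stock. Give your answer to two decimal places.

H-model: P₀ = D₀[(1+g_L) + H(g_S−g_L)]/(r−g_L), with H = 10/2 = 5.
P₀ = 5.95 × [(1+0.028) + 5×(0.2429−0.028)] / (0.092−0.028)
   = 5.95 × 2.1025 / 0.064 = 195.4668

$195.47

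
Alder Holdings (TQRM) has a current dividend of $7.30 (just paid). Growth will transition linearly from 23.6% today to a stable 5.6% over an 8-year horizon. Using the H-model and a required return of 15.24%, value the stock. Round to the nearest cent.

$134.49

H-model: P₀ = D₀[(1+g_L) + H(g_S−g_L)]/(r−g_L), with H = 8/2 = 4.
P₀ = 7.30 × [(1+0.056) + 4×(0.236−0.056)] / (0.1524−0.056)
   = 7.30 × 1.7760 / 0.0964 = 134.4896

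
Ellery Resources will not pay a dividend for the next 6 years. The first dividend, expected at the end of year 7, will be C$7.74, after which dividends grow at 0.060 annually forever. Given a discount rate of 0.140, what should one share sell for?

Deferred-dividend DDM. At t=6 the remaining stream is a growing perpetuity with first payment D_7 = 7.74.
V_6 = D_7/(r−g) = 7.74/(0.14−0.06) = 96.7500
P₀ = V_6/(1+r)^6 = 96.7500/(1+0.14)^6 = 44.0780

C$44.08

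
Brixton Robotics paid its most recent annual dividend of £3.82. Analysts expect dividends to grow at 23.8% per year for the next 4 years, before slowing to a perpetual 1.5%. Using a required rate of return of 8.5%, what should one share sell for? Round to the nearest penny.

£115.37

Two-stage DDM. Project D₁…D_4 at 0.238, terminal growth 0.015, discount at r = 0.085.
D_1 = 4.7292
D_2 = 5.8547
D_3 = 7.2481
D_4 = 8.9732
Terminal value at t=4: TV = D_5/(r−g) = 9.1078/(0.085−0.015) = 130.1110
P₀ = 4.7292/(1+0.085)^1 + 5.8547/(1+0.085)^2 + 7.2481/(1+0.085)^3 + 8.9732/(1+0.085)^4 + 130.1110/(1+0.085)^4 = 115.3661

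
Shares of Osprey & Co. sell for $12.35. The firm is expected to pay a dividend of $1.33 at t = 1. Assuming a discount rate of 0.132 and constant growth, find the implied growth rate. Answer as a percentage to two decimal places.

From P₀ = D₁/(r − g), the implied growth is g = r − D₁/P₀.
g = 0.132 − 1.33/12.35 = 0.132 − 0.10769 = 0.02431

2.43%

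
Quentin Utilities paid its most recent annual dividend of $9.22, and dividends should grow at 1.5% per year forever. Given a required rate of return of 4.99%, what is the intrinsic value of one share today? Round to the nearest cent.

$268.15

Gordon growth model: P₀ = D₁/(r − g). D₁ = 9.22 × (1 + 0.015) = 9.3583.
P₀ = 9.3583 / (0.0499 − 0.015) = 9.3583 / 0.0349 = 268.1461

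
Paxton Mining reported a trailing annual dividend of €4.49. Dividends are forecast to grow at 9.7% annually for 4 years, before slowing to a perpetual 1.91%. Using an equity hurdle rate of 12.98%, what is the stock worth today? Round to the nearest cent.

€53.43

Two-stage DDM. Project D₁…D_4 at 0.097, terminal growth 0.0191, discount at r = 0.1298.
D_1 = 4.9255
D_2 = 5.4033
D_3 = 5.9274
D_4 = 6.5024
Terminal value at t=4: TV = D_5/(r−g) = 6.6266/(0.1298−0.0191) = 59.8607
P₀ = 4.9255/(1+0.1298)^1 + 5.4033/(1+0.1298)^2 + 5.9274/(1+0.1298)^3 + 6.5024/(1+0.1298)^4 + 59.8607/(1+0.1298)^4 = 53.4335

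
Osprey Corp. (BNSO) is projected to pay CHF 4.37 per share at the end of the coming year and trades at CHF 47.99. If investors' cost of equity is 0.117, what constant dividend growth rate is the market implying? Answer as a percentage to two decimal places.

From P₀ = D₁/(r − g), the implied growth is g = r − D₁/P₀.
g = 0.117 − 4.37/47.99 = 0.117 − 0.09106 = 0.02594

2.59%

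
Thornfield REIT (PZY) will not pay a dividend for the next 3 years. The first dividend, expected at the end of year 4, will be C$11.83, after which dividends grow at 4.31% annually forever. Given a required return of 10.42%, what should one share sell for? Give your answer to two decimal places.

C$143.81

Deferred-dividend DDM. At t=3 the remaining stream is a growing perpetuity with first payment D_4 = 11.83.
V_3 = D_4/(r−g) = 11.83/(0.1042−0.0431) = 193.6170
P₀ = V_3/(1+r)^3 = 193.6170/(1+0.1042)^3 = 143.8137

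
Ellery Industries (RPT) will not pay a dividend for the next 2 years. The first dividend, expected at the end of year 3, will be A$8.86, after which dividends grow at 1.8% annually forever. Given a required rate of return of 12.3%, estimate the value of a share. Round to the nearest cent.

A$66.91

Deferred-dividend DDM. At t=2 the remaining stream is a growing perpetuity with first payment D_3 = 8.86.
V_2 = D_3/(r−g) = 8.86/(0.123−0.018) = 84.3810
P₀ = V_2/(1+r)^2 = 84.3810/(1+0.123)^2 = 66.9091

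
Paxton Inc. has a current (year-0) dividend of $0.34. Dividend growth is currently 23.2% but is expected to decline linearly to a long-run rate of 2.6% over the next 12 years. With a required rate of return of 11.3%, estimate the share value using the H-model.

$8.84

H-model: P₀ = D₀[(1+g_L) + H(g_S−g_L)]/(r−g_L), with H = 12/2 = 6.
P₀ = 0.34 × [(1+0.026) + 6×(0.232−0.026)] / (0.113−0.026)
   = 0.34 × 2.2620 / 0.087 = 8.8400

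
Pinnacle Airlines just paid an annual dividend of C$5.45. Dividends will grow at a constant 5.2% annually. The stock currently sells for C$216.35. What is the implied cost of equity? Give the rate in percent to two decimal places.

Rearranging the constant-growth DDM: r = D₁/P₀ + g.
D₁ = 5.45 × (1 + 0.052) = 5.7334.
r = 5.7334 / 216.35 + 0.052 = 0.02650 + 0.052 = 0.07850

7.85%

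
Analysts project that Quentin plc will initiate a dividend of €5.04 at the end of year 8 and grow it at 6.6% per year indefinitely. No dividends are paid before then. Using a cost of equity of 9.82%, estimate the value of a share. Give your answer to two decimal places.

Deferred-dividend DDM. At t=7 the remaining stream is a growing perpetuity with first payment D_8 = 5.04.
V_7 = D_8/(r−g) = 5.04/(0.0982−0.066) = 156.5217
P₀ = V_7/(1+r)^7 = 156.5217/(1+0.0982)^7 = 81.2465

€81.25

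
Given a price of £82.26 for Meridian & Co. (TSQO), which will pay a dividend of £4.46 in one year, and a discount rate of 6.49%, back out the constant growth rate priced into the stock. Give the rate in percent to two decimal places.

From P₀ = D₁/(r − g), the implied growth is g = r − D₁/P₀.
g = 0.0649 − 4.46/82.26 = 0.0649 − 0.05422 = 0.01068

1.07%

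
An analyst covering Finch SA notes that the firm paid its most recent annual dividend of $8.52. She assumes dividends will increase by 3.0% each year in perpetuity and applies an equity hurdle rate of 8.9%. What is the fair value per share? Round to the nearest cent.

Gordon growth model: P₀ = D₁/(r − g). D₁ = 8.52 × (1 + 0.03) = 8.7756.
P₀ = 8.7756 / (0.089 − 0.03) = 8.7756 / 0.059 = 148.7390

$148.74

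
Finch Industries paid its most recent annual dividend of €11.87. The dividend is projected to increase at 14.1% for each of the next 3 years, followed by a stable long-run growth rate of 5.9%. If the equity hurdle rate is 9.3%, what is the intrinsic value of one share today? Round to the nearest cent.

Two-stage DDM. Project D₁…D_3 at 0.141, terminal growth 0.059, discount at r = 0.093.
D_1 = 13.5437
D_2 = 15.4533
D_3 = 17.6322
Terminal value at t=3: TV = D_4/(r−g) = 18.6725/(0.093−0.059) = 549.1926
P₀ = 13.5437/(1+0.093)^1 + 15.4533/(1+0.093)^2 + 17.6322/(1+0.093)^3 + 549.1926/(1+0.093)^3 = 459.4254

€459.43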